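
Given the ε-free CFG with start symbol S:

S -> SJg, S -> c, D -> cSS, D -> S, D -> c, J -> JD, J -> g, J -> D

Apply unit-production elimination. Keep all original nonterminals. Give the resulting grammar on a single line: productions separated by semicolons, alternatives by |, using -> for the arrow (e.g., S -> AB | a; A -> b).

Unit productions: D->S, J->D.
Unit pairs (A ⇒* B via units): (D,S), (J,D), (J,S).
S: inherits non-unit rules of {S} → SJg | c.
D: inherits non-unit rules of {D, S} → SJg | c | cSS.
J: inherits non-unit rules of {D, J, S} → JD | SJg | c | cSS | g.

S -> c | SJg; D -> c | SJg | cSS; J -> c | g | JD | SJg | cSS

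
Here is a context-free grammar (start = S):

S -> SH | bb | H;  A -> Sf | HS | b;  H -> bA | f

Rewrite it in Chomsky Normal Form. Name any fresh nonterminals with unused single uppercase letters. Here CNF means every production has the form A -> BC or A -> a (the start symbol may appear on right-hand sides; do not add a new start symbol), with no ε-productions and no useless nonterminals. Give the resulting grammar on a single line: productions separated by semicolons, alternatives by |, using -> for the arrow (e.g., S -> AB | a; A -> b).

No ε-productions.
After unit-elimination: S -> f | SH | bA | bb; A -> b | HS | Sf; H -> f | bA.
TERM: introduce C -> b, B -> f and substitute in every rule of length ≥2.

S -> f | CA | CC | SH; A -> b | HS | SB; B -> f; C -> b; H -> f | CA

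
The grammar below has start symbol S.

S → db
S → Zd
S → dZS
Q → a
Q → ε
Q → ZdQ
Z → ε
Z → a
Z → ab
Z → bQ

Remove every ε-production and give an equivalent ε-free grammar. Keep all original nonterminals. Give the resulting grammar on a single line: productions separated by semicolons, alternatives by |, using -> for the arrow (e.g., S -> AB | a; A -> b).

Nullable set: {Q, Z}.
S -> Zd: Z nullable, giving Zd | d.
S -> dZS: Z nullable, giving dS | dZS.
Drop Q -> ε.
Q -> ZdQ: Z, Q nullable, giving Zd | ZdQ | d | dQ.
Drop Z -> ε.
Z -> bQ: Q nullable, giving b | bQ.
Unchanged (no nullable symbols): S -> db; Q -> a; Z -> a; Z -> ab.

S -> d | Zd | dS | db | dZS; Q -> a | d | Zd | dQ | ZdQ; Z -> a | b | ab | bQ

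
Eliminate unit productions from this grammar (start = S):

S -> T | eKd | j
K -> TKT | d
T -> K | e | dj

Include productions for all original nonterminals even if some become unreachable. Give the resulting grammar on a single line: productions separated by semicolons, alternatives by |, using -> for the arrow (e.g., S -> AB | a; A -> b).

S -> d | e | j | dj | TKT | eKd; K -> d | TKT; T -> d | e | dj | TKT

Unit productions: S->T, T->K.
Unit pairs (A ⇒* B via units): (S,K), (S,T), (T,K).
S: inherits non-unit rules of {K, S, T} → TKT | d | dj | e | eKd | j.
K: inherits non-unit rules of {K} → TKT | d.
T: inherits non-unit rules of {K, T} → TKT | d | dj | e.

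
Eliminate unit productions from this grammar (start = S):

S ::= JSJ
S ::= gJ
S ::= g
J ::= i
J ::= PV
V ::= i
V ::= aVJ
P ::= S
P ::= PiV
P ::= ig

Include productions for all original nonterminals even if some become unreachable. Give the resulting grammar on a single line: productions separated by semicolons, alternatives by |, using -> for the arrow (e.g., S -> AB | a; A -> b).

S -> g | gJ | JSJ; J -> i | PV; P -> g | gJ | ig | JSJ | PiV; V -> i | aVJ

Unit productions: P->S.
Unit pairs (A ⇒* B via units): (P,S).
S: inherits non-unit rules of {S} → JSJ | g | gJ.
J: inherits non-unit rules of {J} → PV | i.
P: inherits non-unit rules of {P, S} → JSJ | PiV | g | gJ | ig.
V: inherits non-unit rules of {V} → aVJ | i.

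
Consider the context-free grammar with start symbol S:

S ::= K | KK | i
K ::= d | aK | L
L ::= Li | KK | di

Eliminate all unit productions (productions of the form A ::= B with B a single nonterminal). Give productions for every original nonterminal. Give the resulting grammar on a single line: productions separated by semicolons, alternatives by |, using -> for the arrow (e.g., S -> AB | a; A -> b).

S -> d | i | KK | Li | aK | di; K -> d | KK | Li | aK | di; L -> KK | Li | di

Unit productions: K->L, S->K.
Unit pairs (A ⇒* B via units): (K,L), (S,K), (S,L).
S: inherits non-unit rules of {K, L, S} → KK | Li | aK | d | di | i.
K: inherits non-unit rules of {K, L} → KK | Li | aK | d | di.
L: inherits non-unit rules of {L} → KK | Li | di.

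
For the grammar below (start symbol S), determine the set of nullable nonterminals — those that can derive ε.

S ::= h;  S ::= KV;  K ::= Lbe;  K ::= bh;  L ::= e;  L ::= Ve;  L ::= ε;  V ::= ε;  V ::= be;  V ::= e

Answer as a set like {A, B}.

{L, V}

Directly nullable (have an ε-rule): {L, V}.
Not nullable: K, S — each has a terminal in every rule's right-hand side or depends on a non-nullable symbol.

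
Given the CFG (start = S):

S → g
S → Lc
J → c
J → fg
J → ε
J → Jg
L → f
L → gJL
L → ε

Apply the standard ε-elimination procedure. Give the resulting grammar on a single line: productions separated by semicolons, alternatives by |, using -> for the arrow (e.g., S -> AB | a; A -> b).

S -> c | g | Lc; J -> c | g | Jg | fg; L -> f | g | gJ | gL | gJL

Nullable set: {J, L}.
S -> Lc: L nullable, giving Lc | c.
Drop J -> ε.
J -> Jg: J nullable, giving Jg | g.
Drop L -> ε.
L -> gJL: J, L nullable, giving g | gJ | gJL | gL.
Unchanged (no nullable symbols): S -> g; J -> c; J -> fg; L -> f.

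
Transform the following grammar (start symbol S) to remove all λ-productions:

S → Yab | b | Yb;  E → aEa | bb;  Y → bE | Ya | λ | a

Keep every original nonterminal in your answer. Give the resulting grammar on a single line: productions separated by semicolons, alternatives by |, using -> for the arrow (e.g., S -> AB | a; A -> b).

Nullable set: {Y}.
S -> Yab: Y nullable, giving Yab | ab.
S -> Yb: Y nullable, giving Yb | b.
Drop Y -> λ.
Y -> Ya: Y nullable, giving Ya | a.
Unchanged (no nullable symbols): S -> b; E -> aEa; E -> bb; Y -> a; Y -> bE.

S -> b | Yb | ab | Yab; E -> bb | aEa; Y -> a | Ya | bE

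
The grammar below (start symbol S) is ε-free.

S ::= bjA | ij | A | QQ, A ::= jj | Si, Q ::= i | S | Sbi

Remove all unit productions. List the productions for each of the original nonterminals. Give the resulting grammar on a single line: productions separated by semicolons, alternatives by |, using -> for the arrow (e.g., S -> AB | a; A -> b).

S -> QQ | Si | ij | jj | bjA; A -> Si | jj; Q -> i | QQ | Si | ij | jj | Sbi | bjA

Unit productions: Q->S, S->A.
Unit pairs (A ⇒* B via units): (Q,A), (Q,S), (S,A).
S: inherits non-unit rules of {A, S} → QQ | Si | bjA | ij | jj.
A: inherits non-unit rules of {A} → Si | jj.
Q: inherits non-unit rules of {A, Q, S} → QQ | Sbi | Si | bjA | i | ij | jj.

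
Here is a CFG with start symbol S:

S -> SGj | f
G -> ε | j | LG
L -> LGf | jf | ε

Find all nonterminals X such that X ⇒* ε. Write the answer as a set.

Directly nullable (have an ε-rule): {G, L}.
Not nullable: S — each has a terminal in every rule's right-hand side or depends on a non-nullable symbol.

{G, L}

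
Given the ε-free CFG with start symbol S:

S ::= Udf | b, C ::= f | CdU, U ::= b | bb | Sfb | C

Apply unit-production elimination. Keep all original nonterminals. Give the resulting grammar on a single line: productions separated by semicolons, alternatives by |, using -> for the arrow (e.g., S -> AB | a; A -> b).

Unit productions: U->C.
Unit pairs (A ⇒* B via units): (U,C).
S: inherits non-unit rules of {S} → Udf | b.
C: inherits non-unit rules of {C} → CdU | f.
U: inherits non-unit rules of {C, U} → CdU | Sfb | b | bb | f.

S -> b | Udf; C -> f | CdU; U -> b | f | bb | CdU | Sfb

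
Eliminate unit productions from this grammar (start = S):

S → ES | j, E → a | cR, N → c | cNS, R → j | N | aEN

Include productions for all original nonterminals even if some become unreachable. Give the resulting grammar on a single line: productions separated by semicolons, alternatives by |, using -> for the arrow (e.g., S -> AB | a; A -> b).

Unit productions: R->N.
Unit pairs (A ⇒* B via units): (R,N).
S: inherits non-unit rules of {S} → ES | j.
E: inherits non-unit rules of {E} → a | cR.
N: inherits non-unit rules of {N} → c | cNS.
R: inherits non-unit rules of {N, R} → aEN | c | cNS | j.

S -> j | ES; E -> a | cR; N -> c | cNS; R -> c | j | aEN | cNS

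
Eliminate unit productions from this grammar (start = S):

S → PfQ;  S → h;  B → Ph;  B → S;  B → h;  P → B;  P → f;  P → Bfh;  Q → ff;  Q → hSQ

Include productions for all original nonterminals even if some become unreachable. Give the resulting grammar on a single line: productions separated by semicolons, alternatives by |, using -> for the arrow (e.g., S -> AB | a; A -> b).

Unit productions: B->S, P->B.
Unit pairs (A ⇒* B via units): (B,S), (P,B), (P,S).
S: inherits non-unit rules of {S} → PfQ | h.
B: inherits non-unit rules of {B, S} → PfQ | Ph | h.
P: inherits non-unit rules of {B, P, S} → Bfh | PfQ | Ph | f | h.
Q: inherits non-unit rules of {Q} → ff | hSQ.

S -> h | PfQ; B -> h | Ph | PfQ; P -> f | h | Ph | Bfh | PfQ; Q -> ff | hSQ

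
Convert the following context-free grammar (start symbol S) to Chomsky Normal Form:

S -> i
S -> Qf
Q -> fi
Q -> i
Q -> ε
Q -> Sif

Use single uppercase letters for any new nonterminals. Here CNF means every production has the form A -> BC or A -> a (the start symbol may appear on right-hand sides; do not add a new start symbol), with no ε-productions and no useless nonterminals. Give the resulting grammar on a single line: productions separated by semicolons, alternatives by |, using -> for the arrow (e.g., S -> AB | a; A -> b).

S -> f | i | QB; A -> i; B -> f; C -> AB; Q -> i | BA | SC

Nullable: {Q}; after ε-elimination: S -> f | i | Qf; Q -> i | fi | Sif.
No unit productions to eliminate.
TERM: introduce B -> f, A -> i and substitute in every rule of length ≥2.
BIN: Q -> SAB becomes Q -> SC, C -> AB.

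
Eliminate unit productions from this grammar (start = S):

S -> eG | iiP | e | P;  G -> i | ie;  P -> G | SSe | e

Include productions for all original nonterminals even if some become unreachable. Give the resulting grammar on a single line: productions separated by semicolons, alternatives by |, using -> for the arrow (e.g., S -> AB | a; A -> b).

S -> e | i | eG | ie | SSe | iiP; G -> i | ie; P -> e | i | ie | SSe

Unit productions: P->G, S->P.
Unit pairs (A ⇒* B via units): (P,G), (S,G), (S,P).
S: inherits non-unit rules of {G, P, S} → SSe | e | eG | i | ie | iiP.
G: inherits non-unit rules of {G} → i | ie.
P: inherits non-unit rules of {G, P} → SSe | e | i | ie.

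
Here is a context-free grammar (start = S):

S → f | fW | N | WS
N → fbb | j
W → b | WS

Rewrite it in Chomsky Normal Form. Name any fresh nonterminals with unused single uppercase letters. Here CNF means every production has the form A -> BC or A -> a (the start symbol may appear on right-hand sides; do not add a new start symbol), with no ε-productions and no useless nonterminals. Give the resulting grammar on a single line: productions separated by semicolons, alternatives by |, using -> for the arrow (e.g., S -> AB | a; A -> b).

S -> f | j | AD | AW | WS; A -> f; B -> b; D -> BB; W -> b | WS

No ε-productions.
After unit-elimination: S -> f | j | WS | fW | fbb; N -> j | fbb; W -> b | WS.
TERM: introduce B -> b, A -> f and substitute in every rule of length ≥2.
BIN: N -> ABB becomes N -> AC, C -> BB; S -> ABB becomes S -> AD, D -> BB.
Drop unreachable/unproductive: N.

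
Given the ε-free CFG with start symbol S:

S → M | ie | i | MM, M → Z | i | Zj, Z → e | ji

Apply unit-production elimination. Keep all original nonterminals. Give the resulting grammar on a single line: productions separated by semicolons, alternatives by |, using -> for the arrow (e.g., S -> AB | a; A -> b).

Unit productions: M->Z, S->M.
Unit pairs (A ⇒* B via units): (M,Z), (S,M), (S,Z).
S: inherits non-unit rules of {M, S, Z} → MM | Zj | e | i | ie | ji.
M: inherits non-unit rules of {M, Z} → Zj | e | i | ji.
Z: inherits non-unit rules of {Z} → e | ji.

S -> e | i | MM | Zj | ie | ji; M -> e | i | Zj | ji; Z -> e | ji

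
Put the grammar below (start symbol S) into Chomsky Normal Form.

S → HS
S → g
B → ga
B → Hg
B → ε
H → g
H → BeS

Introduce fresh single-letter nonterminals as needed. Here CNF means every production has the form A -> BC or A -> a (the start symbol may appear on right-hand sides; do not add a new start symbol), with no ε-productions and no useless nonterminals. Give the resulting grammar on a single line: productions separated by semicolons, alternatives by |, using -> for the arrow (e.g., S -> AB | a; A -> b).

S -> g | HS; A -> g; B -> AC | HA; C -> a; D -> e; E -> DS; H -> g | BE | DS

Nullable: {B}; after ε-elimination: S -> g | HS; B -> Hg | ga; H -> g | eS | BeS.
No unit productions to eliminate.
TERM: introduce C -> a, D -> e, A -> g and substitute in every rule of length ≥2.
BIN: H -> BDS becomes H -> BE, E -> DS.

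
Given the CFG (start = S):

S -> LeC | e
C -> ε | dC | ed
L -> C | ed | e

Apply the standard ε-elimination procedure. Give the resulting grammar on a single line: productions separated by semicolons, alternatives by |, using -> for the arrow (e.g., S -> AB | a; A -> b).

Nullable set: {C, L}.
S -> LeC: L, C nullable, giving Le | LeC | e | eC.
Drop C -> ε.
C -> dC: C nullable, giving d | dC.
L -> C: C nullable, giving C.
Unchanged (no nullable symbols): S -> e; C -> ed; L -> e; L -> ed.

S -> e | Le | eC | LeC; C -> d | dC | ed; L -> C | e | ed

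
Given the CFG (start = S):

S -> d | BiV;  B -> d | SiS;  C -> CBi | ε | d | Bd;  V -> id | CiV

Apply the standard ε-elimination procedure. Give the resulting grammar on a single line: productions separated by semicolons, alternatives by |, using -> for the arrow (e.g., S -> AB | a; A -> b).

Nullable set: {C}.
Drop C -> ε.
C -> CBi: C nullable, giving Bi | CBi.
V -> CiV: C nullable, giving CiV | iV.
Unchanged (no nullable symbols): S -> BiV; S -> d; B -> SiS; B -> d; C -> Bd; C -> d; V -> id.

S -> d | BiV; B -> d | SiS; C -> d | Bd | Bi | CBi; V -> iV | id | CiV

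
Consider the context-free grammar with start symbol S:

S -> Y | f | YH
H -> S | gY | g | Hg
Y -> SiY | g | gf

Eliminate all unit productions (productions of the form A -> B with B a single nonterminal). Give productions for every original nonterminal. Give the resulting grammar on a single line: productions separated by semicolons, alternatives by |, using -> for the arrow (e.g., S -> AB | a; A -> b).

Unit productions: H->S, S->Y.
Unit pairs (A ⇒* B via units): (H,S), (H,Y), (S,Y).
S: inherits non-unit rules of {S, Y} → SiY | YH | f | g | gf.
H: inherits non-unit rules of {H, S, Y} → Hg | SiY | YH | f | g | gY | gf.
Y: inherits non-unit rules of {Y} → SiY | g | gf.

S -> f | g | YH | gf | SiY; H -> f | g | Hg | YH | gY | gf | SiY; Y -> g | gf | SiY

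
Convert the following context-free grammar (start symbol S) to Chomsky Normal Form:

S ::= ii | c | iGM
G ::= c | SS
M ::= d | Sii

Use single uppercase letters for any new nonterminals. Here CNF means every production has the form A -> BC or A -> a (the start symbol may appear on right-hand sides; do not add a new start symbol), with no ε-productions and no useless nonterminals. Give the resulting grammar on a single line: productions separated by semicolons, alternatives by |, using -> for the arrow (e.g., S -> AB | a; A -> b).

S -> c | AA | AC; A -> i; B -> AA; C -> GM; G -> c | SS; M -> d | SB

No ε-productions.
No unit productions to eliminate.
TERM: introduce A -> i and substitute in every rule of length ≥2.
BIN: M -> SAA becomes M -> SB, B -> AA; S -> AGM becomes S -> AC, C -> GM.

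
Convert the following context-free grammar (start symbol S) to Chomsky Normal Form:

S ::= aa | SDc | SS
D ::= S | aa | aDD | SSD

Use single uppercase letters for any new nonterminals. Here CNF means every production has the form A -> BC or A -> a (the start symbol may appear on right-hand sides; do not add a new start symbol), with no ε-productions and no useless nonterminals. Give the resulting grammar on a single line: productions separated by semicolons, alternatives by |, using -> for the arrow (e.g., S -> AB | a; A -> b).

No ε-productions.
After unit-elimination: S -> SS | aa | SDc; D -> SS | aa | SDc | SSD | aDD.
TERM: introduce B -> a, A -> c and substitute in every rule of length ≥2.
BIN: D -> BDD becomes D -> BC, C -> DD; D -> SDA becomes D -> SE, E -> DA; D -> SSD becomes D -> SF, F -> SD; S -> SDA becomes S -> SG, G -> DA.

S -> BB | SG | SS; A -> c; B -> a; C -> DD; D -> BB | BC | SE | SF | SS; E -> DA; F -> SD; G -> DA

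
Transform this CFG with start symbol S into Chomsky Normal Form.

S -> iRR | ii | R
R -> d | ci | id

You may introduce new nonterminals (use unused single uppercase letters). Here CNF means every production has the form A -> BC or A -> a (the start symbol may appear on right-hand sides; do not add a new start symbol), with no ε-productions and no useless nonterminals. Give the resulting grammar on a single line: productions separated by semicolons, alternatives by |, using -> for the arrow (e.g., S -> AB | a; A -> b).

S -> d | AB | BB | BC | BD; A -> c; B -> i; C -> d; D -> RR; R -> d | AB | BC

No ε-productions.
After unit-elimination: S -> d | ci | id | ii | iRR; R -> d | ci | id.
TERM: introduce A -> c, C -> d, B -> i and substitute in every rule of length ≥2.
BIN: S -> BRR becomes S -> BD, D -> RR.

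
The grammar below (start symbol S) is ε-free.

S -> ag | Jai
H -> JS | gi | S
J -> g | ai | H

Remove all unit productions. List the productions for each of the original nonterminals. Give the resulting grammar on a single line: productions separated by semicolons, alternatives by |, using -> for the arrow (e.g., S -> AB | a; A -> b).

S -> ag | Jai; H -> JS | ag | gi | Jai; J -> g | JS | ag | ai | gi | Jai

Unit productions: H->S, J->H.
Unit pairs (A ⇒* B via units): (H,S), (J,H), (J,S).
S: inherits non-unit rules of {S} → Jai | ag.
H: inherits non-unit rules of {H, S} → JS | Jai | ag | gi.
J: inherits non-unit rules of {H, J, S} → JS | Jai | ag | ai | g | gi.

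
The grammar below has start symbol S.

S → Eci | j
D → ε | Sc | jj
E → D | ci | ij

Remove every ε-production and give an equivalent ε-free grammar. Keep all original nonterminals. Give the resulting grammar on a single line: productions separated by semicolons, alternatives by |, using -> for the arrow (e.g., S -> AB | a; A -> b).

Nullable set: {D, E}.
S -> Eci: E nullable, giving Eci | ci.
Drop D -> ε.
E -> D: D nullable, giving D.
Unchanged (no nullable symbols): S -> j; D -> Sc; D -> jj; E -> ci; E -> ij.

S -> j | ci | Eci; D -> Sc | jj; E -> D | ci | ij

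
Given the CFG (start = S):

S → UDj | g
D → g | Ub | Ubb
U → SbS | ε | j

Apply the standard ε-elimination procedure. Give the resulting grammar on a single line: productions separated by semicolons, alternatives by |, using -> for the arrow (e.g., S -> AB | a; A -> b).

Nullable set: {U}.
S -> UDj: U nullable, giving Dj | UDj.
D -> Ub: U nullable, giving Ub | b.
D -> Ubb: U nullable, giving Ubb | bb.
Drop U -> ε.
Unchanged (no nullable symbols): S -> g; D -> g; U -> SbS; U -> j.

S -> g | Dj | UDj; D -> b | g | Ub | bb | Ubb; U -> j | SbS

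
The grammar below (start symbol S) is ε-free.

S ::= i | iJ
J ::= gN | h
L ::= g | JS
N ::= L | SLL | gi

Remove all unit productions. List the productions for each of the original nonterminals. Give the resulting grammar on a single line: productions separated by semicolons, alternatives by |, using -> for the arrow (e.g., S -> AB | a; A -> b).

S -> i | iJ; J -> h | gN; L -> g | JS; N -> g | JS | gi | SLL

Unit productions: N->L.
Unit pairs (A ⇒* B via units): (N,L).
S: inherits non-unit rules of {S} → i | iJ.
J: inherits non-unit rules of {J} → gN | h.
L: inherits non-unit rules of {L} → JS | g.
N: inherits non-unit rules of {L, N} → JS | SLL | g | gi.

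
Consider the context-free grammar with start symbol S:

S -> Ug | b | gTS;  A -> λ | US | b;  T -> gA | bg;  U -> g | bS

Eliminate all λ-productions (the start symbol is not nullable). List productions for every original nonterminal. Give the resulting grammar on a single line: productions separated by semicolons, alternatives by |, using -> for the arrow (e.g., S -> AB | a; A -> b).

Nullable set: {A}.
Drop A -> λ.
T -> gA: A nullable, giving g | gA.
Unchanged (no nullable symbols): S -> Ug; S -> b; S -> gTS; A -> US; A -> b; T -> bg; U -> bS; U -> g.

S -> b | Ug | gTS; A -> b | US; T -> g | bg | gA; U -> g | bS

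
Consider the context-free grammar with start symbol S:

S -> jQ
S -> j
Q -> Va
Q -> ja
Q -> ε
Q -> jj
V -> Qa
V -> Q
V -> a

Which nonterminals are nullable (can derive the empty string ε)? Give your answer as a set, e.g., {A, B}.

{Q, V}

Directly nullable (have an ε-rule): {Q}.
V is nullable via V -> Q (every symbol on the right is already known nullable).
Not nullable: S — each has a terminal in every rule's right-hand side or depends on a non-nullable symbol.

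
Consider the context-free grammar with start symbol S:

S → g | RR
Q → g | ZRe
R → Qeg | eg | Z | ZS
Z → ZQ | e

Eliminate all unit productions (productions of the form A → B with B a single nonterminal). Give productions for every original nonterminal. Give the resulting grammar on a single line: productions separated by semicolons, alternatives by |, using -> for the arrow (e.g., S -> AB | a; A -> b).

S -> g | RR; Q -> g | ZRe; R -> e | ZQ | ZS | eg | Qeg; Z -> e | ZQ

Unit productions: R->Z.
Unit pairs (A ⇒* B via units): (R,Z).
S: inherits non-unit rules of {S} → RR | g.
Q: inherits non-unit rules of {Q} → ZRe | g.
R: inherits non-unit rules of {R, Z} → Qeg | ZQ | ZS | e | eg.
Z: inherits non-unit rules of {Z} → ZQ | e.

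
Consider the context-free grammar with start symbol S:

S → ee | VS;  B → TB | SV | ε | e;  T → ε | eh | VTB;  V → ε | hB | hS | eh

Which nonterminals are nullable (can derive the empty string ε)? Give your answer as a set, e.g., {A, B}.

{B, T, V}

Directly nullable (have an ε-rule): {B, T, V}.
Not nullable: S — each has a terminal in every rule's right-hand side or depends on a non-nullable symbol.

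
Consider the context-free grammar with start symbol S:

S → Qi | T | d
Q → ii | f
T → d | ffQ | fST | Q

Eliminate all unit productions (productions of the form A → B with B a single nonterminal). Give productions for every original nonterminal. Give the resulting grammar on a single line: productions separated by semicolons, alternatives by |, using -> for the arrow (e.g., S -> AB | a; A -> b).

Unit productions: S->T, T->Q.
Unit pairs (A ⇒* B via units): (S,Q), (S,T), (T,Q).
S: inherits non-unit rules of {Q, S, T} → Qi | d | f | fST | ffQ | ii.
Q: inherits non-unit rules of {Q} → f | ii.
T: inherits non-unit rules of {Q, T} → d | f | fST | ffQ | ii.

S -> d | f | Qi | ii | fST | ffQ; Q -> f | ii; T -> d | f | ii | fST | ffQ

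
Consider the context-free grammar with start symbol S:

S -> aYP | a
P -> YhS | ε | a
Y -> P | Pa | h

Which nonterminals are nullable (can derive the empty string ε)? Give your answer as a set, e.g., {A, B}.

Directly nullable (have an ε-rule): {P}.
Y is nullable via Y -> P (every symbol on the right is already known nullable).
Not nullable: S — each has a terminal in every rule's right-hand side or depends on a non-nullable symbol.

{P, Y}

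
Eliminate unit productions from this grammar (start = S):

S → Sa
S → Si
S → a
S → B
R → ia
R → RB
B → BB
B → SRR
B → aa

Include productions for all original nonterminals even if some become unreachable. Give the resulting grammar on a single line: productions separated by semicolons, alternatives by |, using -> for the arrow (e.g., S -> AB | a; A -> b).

Unit productions: S->B.
Unit pairs (A ⇒* B via units): (S,B).
S: inherits non-unit rules of {B, S} → BB | SRR | Sa | Si | a | aa.
B: inherits non-unit rules of {B} → BB | SRR | aa.
R: inherits non-unit rules of {R} → RB | ia.

S -> a | BB | Sa | Si | aa | SRR; B -> BB | aa | SRR; R -> RB | ia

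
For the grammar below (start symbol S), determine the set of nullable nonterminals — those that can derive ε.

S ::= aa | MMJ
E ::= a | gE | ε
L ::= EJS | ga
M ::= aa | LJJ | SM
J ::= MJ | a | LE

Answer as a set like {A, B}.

Directly nullable (have an ε-rule): {E}.
Not nullable: J, L, M, S — each has a terminal in every rule's right-hand side or depends on a non-nullable symbol.

{E}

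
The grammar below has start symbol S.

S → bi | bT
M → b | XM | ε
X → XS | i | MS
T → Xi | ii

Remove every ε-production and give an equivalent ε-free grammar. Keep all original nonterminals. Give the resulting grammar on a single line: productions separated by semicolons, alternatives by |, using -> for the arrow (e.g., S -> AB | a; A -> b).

S -> bT | bi; M -> X | b | XM; T -> Xi | ii; X -> S | i | MS | XS

Nullable set: {M}.
Drop M -> ε.
M -> XM: M nullable, giving X | XM.
X -> MS: M nullable, giving MS | S.
Unchanged (no nullable symbols): S -> bT; S -> bi; M -> b; T -> Xi; T -> ii; X -> XS; X -> i.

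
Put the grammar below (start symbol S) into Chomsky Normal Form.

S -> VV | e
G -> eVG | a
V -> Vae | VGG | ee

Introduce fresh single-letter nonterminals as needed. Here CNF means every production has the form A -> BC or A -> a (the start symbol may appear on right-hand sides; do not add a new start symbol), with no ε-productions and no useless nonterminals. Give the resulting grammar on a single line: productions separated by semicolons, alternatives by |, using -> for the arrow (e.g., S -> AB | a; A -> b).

No ε-productions.
No unit productions to eliminate.
TERM: introduce B -> a, A -> e and substitute in every rule of length ≥2.
BIN: G -> AVG becomes G -> AC, C -> VG; V -> VBA becomes V -> VD, D -> BA; V -> VGG becomes V -> VE, E -> GG.

S -> e | VV; A -> e; B -> a; C -> VG; D -> BA; E -> GG; G -> a | AC; V -> AA | VD | VE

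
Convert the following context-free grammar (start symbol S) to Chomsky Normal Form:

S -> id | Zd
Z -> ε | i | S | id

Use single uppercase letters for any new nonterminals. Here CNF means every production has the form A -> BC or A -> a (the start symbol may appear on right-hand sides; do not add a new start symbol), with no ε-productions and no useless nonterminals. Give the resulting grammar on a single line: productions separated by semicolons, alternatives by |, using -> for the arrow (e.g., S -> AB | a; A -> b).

S -> d | BA | ZA; A -> d; B -> i; Z -> d | i | BA | ZA

Nullable: {Z}; after ε-elimination: S -> d | Zd | id; Z -> S | i | id.
After unit-elimination: S -> d | Zd | id; Z -> d | i | Zd | id.
TERM: introduce A -> d, B -> i and substitute in every rule of length ≥2.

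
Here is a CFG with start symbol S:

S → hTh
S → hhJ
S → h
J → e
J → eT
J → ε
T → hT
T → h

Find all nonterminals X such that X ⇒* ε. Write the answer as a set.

Directly nullable (have an ε-rule): {J}.
Not nullable: S, T — each has a terminal in every rule's right-hand side or depends on a non-nullable symbol.

{J}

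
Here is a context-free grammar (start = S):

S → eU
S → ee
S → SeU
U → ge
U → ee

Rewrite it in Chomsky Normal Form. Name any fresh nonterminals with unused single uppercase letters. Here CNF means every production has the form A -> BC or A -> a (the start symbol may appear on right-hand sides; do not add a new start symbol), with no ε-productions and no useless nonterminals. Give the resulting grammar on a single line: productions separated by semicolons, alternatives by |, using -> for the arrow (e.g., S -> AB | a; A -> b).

No ε-productions.
No unit productions to eliminate.
TERM: introduce A -> e, B -> g and substitute in every rule of length ≥2.
BIN: S -> SAU becomes S -> SC, C -> AU.

S -> AA | AU | SC; A -> e; B -> g; C -> AU; U -> AA | BA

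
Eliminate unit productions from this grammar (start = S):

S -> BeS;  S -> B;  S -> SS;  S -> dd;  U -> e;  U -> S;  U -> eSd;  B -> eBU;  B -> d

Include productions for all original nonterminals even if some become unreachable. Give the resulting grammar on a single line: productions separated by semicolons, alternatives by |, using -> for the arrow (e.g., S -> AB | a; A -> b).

Unit productions: S->B, U->S.
Unit pairs (A ⇒* B via units): (S,B), (U,B), (U,S).
S: inherits non-unit rules of {B, S} → BeS | SS | d | dd | eBU.
B: inherits non-unit rules of {B} → d | eBU.
U: inherits non-unit rules of {B, S, U} → BeS | SS | d | dd | e | eBU | eSd.

S -> d | SS | dd | BeS | eBU; B -> d | eBU; U -> d | e | SS | dd | BeS | eBU | eSd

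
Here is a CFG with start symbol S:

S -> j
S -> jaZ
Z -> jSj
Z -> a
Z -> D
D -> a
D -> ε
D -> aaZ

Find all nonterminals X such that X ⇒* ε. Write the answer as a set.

Directly nullable (have an ε-rule): {D}.
Z is nullable via Z -> D (every symbol on the right is already known nullable).
Not nullable: S — each has a terminal in every rule's right-hand side or depends on a non-nullable symbol.

{D, Z}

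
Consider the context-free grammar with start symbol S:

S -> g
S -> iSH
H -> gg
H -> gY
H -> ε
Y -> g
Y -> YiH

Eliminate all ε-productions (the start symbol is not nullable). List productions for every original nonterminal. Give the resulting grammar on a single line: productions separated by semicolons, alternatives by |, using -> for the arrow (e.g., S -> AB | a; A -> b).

Nullable set: {H}.
S -> iSH: H nullable, giving iS | iSH.
Drop H -> ε.
Y -> YiH: H nullable, giving Yi | YiH.
Unchanged (no nullable symbols): S -> g; H -> gY; H -> gg; Y -> g.

S -> g | iS | iSH; H -> gY | gg; Y -> g | Yi | YiH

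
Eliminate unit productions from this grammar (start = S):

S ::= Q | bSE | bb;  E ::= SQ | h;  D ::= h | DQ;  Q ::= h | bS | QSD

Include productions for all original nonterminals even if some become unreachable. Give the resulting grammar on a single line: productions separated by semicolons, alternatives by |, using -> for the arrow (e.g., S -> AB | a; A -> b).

Unit productions: S->Q.
Unit pairs (A ⇒* B via units): (S,Q).
S: inherits non-unit rules of {Q, S} → QSD | bS | bSE | bb | h.
D: inherits non-unit rules of {D} → DQ | h.
E: inherits non-unit rules of {E} → SQ | h.
Q: inherits non-unit rules of {Q} → QSD | bS | h.

S -> h | bS | bb | QSD | bSE; D -> h | DQ; E -> h | SQ; Q -> h | bS | QSD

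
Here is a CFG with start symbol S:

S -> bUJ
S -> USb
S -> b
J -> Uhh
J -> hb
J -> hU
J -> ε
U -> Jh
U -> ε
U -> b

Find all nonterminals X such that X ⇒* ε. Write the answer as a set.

Directly nullable (have an ε-rule): {J, U}.
Not nullable: S — each has a terminal in every rule's right-hand side or depends on a non-nullable symbol.

{J, U}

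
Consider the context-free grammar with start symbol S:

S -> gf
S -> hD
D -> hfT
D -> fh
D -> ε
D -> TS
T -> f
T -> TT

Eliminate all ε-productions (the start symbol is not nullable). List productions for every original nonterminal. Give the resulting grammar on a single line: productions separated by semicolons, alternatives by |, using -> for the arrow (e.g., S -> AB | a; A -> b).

Nullable set: {D}.
S -> hD: D nullable, giving h | hD.
Drop D -> ε.
Unchanged (no nullable symbols): S -> gf; D -> TS; D -> fh; D -> hfT; T -> TT; T -> f.

S -> h | gf | hD; D -> TS | fh | hfT; T -> f | TT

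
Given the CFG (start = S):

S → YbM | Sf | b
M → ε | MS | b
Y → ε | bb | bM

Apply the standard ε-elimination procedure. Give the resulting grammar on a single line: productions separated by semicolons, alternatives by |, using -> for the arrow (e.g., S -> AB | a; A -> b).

S -> b | Sf | Yb | bM | YbM; M -> S | b | MS; Y -> b | bM | bb

Nullable set: {M, Y}.
S -> YbM: Y, M nullable, giving Yb | YbM | b | bM.
Drop M -> ε.
M -> MS: M nullable, giving MS | S.
Drop Y -> ε.
Y -> bM: M nullable, giving b | bM.
Unchanged (no nullable symbols): S -> Sf; S -> b; M -> b; Y -> bb.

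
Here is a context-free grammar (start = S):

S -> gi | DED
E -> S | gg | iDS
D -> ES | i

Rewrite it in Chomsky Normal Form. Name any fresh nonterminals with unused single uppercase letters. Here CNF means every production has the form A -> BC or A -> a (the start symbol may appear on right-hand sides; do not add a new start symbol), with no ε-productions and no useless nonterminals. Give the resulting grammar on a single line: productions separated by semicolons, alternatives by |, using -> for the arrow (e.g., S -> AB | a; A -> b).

No ε-productions.
After unit-elimination: S -> gi | DED; D -> i | ES; E -> gg | gi | DED | iDS.
TERM: introduce A -> g, B -> i and substitute in every rule of length ≥2.
BIN: E -> BDS becomes E -> BC, C -> DS; E -> DED becomes E -> DF, F -> ED; S -> DED becomes S -> DG, G -> ED.

S -> AB | DG; A -> g; B -> i; C -> DS; D -> i | ES; E -> AA | AB | BC | DF; F -> ED; G -> ED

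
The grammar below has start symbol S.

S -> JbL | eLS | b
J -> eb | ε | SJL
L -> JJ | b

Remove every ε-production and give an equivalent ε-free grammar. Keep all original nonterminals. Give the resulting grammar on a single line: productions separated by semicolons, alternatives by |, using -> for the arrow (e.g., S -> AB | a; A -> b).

S -> b | Jb | bL | eS | JbL | eLS; J -> S | SJ | SL | eb | SJL; L -> J | b | JJ

Nullable set: {J, L}.
S -> JbL: J, L nullable, giving Jb | JbL | b | bL.
S -> eLS: L nullable, giving eLS | eS.
Drop J -> ε.
J -> SJL: J, L nullable, giving S | SJ | SJL | SL.
L -> JJ: J, J nullable, giving J | JJ.
Unchanged (no nullable symbols): S -> b; J -> eb; L -> b.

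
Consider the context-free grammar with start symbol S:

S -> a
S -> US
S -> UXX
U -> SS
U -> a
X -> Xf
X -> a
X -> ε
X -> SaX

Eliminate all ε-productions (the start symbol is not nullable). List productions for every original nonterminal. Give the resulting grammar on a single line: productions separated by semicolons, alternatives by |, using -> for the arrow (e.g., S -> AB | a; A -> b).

S -> U | a | US | UX | UXX; U -> a | SS; X -> a | f | Sa | Xf | SaX

Nullable set: {X}.
S -> UXX: X, X nullable, giving U | UX | UXX.
Drop X -> ε.
X -> SaX: X nullable, giving Sa | SaX.
X -> Xf: X nullable, giving Xf | f.
Unchanged (no nullable symbols): S -> US; S -> a; U -> SS; U -> a; X -> a.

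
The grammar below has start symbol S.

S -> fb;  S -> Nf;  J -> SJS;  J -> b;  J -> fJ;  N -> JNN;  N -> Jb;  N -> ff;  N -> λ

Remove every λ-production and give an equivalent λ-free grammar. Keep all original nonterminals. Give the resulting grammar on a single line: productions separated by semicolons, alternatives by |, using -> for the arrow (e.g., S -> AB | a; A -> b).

Nullable set: {N}.
S -> Nf: N nullable, giving Nf | f.
Drop N -> λ.
N -> JNN: N, N nullable, giving J | JN | JNN.
Unchanged (no nullable symbols): S -> fb; J -> SJS; J -> b; J -> fJ; N -> Jb; N -> ff.

S -> f | Nf | fb; J -> b | fJ | SJS; N -> J | JN | Jb | ff | JNN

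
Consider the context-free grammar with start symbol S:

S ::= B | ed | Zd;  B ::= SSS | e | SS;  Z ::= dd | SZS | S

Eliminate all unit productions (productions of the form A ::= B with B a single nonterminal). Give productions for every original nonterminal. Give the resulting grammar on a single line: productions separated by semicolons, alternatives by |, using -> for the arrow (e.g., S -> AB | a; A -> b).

Unit productions: S->B, Z->S.
Unit pairs (A ⇒* B via units): (S,B), (Z,B), (Z,S).
S: inherits non-unit rules of {B, S} → SS | SSS | Zd | e | ed.
B: inherits non-unit rules of {B} → SS | SSS | e.
Z: inherits non-unit rules of {B, S, Z} → SS | SSS | SZS | Zd | dd | e | ed.

S -> e | SS | Zd | ed | SSS; B -> e | SS | SSS; Z -> e | SS | Zd | dd | ed | SSS | SZS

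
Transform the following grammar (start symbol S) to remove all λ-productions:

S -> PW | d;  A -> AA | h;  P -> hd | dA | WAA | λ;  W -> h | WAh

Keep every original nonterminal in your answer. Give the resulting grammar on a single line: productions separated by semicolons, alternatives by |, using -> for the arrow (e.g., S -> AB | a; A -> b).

S -> W | d | PW; A -> h | AA; P -> dA | hd | WAA; W -> h | WAh

Nullable set: {P}.
S -> PW: P nullable, giving PW | W.
Drop P -> λ.
Unchanged (no nullable symbols): S -> d; A -> AA; A -> h; P -> WAA; P -> dA; P -> hd; W -> WAh; W -> h.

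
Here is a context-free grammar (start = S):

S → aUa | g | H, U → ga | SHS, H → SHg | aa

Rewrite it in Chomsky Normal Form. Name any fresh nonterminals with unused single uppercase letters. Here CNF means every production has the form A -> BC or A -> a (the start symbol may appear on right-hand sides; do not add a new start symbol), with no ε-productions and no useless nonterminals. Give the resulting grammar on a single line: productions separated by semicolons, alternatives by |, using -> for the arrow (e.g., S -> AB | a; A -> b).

S -> g | BB | BD | SE; A -> g; B -> a; C -> HA; D -> UB; E -> HA; F -> HS; H -> BB | SC; U -> AB | SF

No ε-productions.
After unit-elimination: S -> g | aa | SHg | aUa; H -> aa | SHg; U -> ga | SHS.
TERM: introduce B -> a, A -> g and substitute in every rule of length ≥2.
BIN: H -> SHA becomes H -> SC, C -> HA; S -> BUB becomes S -> BD, D -> UB; S -> SHA becomes S -> SE, E -> HA; U -> SHS becomes U -> SF, F -> HS.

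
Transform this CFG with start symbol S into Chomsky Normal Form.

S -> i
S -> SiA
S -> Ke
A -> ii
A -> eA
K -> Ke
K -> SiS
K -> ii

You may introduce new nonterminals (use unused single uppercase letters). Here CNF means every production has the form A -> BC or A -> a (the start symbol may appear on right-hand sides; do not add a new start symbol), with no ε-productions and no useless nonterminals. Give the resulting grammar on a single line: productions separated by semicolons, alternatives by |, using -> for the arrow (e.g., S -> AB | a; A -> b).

No ε-productions.
No unit productions to eliminate.
TERM: introduce B -> e, C -> i and substitute in every rule of length ≥2.
BIN: K -> SCS becomes K -> SD, D -> CS; S -> SCA becomes S -> SE, E -> CA.

S -> i | KB | SE; A -> BA | CC; B -> e; C -> i; D -> CS; E -> CA; K -> CC | KB | SD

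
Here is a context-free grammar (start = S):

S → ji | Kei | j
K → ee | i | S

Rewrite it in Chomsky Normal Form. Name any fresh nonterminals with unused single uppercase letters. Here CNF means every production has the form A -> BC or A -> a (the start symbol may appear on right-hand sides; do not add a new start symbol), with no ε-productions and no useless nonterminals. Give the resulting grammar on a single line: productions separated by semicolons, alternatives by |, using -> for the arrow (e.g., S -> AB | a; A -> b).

S -> j | CB | KE; A -> e; B -> i; C -> j; D -> AB; E -> AB; K -> i | j | AA | CB | KD

No ε-productions.
After unit-elimination: S -> j | ji | Kei; K -> i | j | ee | ji | Kei.
TERM: introduce A -> e, B -> i, C -> j and substitute in every rule of length ≥2.
BIN: K -> KAB becomes K -> KD, D -> AB; S -> KAB becomes S -> KE, E -> AB.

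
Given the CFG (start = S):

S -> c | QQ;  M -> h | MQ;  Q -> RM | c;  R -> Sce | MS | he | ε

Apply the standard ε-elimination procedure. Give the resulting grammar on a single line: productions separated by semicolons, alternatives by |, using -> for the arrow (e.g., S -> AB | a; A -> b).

Nullable set: {R}.
Q -> RM: R nullable, giving M | RM.
Drop R -> ε.
Unchanged (no nullable symbols): S -> QQ; S -> c; M -> MQ; M -> h; Q -> c; R -> MS; R -> Sce; R -> he.

S -> c | QQ; M -> h | MQ; Q -> M | c | RM; R -> MS | he | Sce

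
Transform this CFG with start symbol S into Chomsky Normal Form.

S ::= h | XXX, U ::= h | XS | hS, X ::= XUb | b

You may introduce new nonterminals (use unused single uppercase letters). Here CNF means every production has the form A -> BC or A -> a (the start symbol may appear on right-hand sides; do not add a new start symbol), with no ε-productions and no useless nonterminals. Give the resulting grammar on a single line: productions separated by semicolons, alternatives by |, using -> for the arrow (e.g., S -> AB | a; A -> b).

No ε-productions.
No unit productions to eliminate.
TERM: introduce B -> b, A -> h and substitute in every rule of length ≥2.
BIN: S -> XXX becomes S -> XC, C -> XX; X -> XUB becomes X -> XD, D -> UB.

S -> h | XC; A -> h; B -> b; C -> XX; D -> UB; U -> h | AS | XS; X -> b | XD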